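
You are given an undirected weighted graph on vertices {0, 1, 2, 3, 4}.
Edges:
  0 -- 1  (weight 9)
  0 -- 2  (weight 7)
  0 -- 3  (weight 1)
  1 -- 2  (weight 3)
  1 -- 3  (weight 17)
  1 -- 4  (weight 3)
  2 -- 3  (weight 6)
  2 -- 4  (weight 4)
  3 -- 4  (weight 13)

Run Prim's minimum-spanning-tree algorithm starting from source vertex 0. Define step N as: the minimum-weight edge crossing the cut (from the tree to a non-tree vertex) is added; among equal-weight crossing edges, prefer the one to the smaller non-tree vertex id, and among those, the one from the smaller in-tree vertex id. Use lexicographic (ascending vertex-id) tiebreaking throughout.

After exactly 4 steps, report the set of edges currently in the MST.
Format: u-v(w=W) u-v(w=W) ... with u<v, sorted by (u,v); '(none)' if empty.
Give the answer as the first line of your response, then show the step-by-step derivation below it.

0-3(w=1) 1-2(w=3) 1-4(w=3) 2-3(w=6)

step 1: add edge 0-3 (w=1); MST = {0-3(w=1)}
step 2: add edge 2-3 (w=6); MST = {0-3(w=1) 2-3(w=6)}
step 3: add edge 1-2 (w=3); MST = {0-3(w=1) 1-2(w=3) 2-3(w=6)}
step 4: add edge 1-4 (w=3); MST = {0-3(w=1) 1-2(w=3) 1-4(w=3) 2-3(w=6)}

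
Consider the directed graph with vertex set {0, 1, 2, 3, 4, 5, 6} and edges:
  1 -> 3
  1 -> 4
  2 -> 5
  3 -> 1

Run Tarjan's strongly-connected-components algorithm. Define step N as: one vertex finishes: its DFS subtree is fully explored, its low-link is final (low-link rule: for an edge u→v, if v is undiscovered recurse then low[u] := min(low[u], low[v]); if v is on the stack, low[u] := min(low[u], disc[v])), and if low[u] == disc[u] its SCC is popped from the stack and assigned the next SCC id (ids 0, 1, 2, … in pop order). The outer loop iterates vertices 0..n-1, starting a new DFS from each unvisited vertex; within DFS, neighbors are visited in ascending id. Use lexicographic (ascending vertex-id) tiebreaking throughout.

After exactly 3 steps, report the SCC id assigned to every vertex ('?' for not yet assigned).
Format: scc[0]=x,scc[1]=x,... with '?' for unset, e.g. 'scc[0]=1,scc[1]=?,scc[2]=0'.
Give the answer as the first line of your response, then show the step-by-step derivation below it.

scc[0]=0,scc[1]=?,scc[2]=?,scc[3]=?,scc[4]=1,scc[5]=?,scc[6]=?

step 1: low=(low[0]=0,low[1]=?,low[2]=?,low[3]=?,low[4]=?,low[5]=?,low[6]=?); scc=(scc[0]=0,scc[1]=?,scc[2]=?,scc[3]=?,scc[4]=?,scc[5]=?,scc[6]=?)
step 2: low=(low[0]=0,low[1]=1,low[2]=?,low[3]=1,low[4]=?,low[5]=?,low[6]=?); scc=(scc[0]=0,scc[1]=?,scc[2]=?,scc[3]=?,scc[4]=?,scc[5]=?,scc[6]=?)
step 3: low=(low[0]=0,low[1]=1,low[2]=?,low[3]=1,low[4]=3,low[5]=?,low[6]=?); scc=(scc[0]=0,scc[1]=?,scc[2]=?,scc[3]=?,scc[4]=1,scc[5]=?,scc[6]=?)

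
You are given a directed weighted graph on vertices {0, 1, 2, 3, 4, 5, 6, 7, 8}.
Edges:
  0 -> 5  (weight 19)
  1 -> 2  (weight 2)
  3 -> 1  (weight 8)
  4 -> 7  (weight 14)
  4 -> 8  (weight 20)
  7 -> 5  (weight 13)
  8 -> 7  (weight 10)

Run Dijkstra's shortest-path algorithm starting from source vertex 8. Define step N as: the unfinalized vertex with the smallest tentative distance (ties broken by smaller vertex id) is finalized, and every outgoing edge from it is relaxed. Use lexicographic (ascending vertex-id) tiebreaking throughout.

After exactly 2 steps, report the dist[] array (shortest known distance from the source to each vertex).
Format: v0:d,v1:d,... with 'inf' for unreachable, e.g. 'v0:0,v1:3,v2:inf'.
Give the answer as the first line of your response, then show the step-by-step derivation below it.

v0:inf,v1:inf,v2:inf,v3:inf,v4:inf,v5:23,v6:inf,v7:10,v8:0

step 1: dist = v0:inf,v1:inf,v2:inf,v3:inf,v4:inf,v5:inf,v6:inf,v7:10,v8:0
step 2: dist = v0:inf,v1:inf,v2:inf,v3:inf,v4:inf,v5:23,v6:inf,v7:10,v8:0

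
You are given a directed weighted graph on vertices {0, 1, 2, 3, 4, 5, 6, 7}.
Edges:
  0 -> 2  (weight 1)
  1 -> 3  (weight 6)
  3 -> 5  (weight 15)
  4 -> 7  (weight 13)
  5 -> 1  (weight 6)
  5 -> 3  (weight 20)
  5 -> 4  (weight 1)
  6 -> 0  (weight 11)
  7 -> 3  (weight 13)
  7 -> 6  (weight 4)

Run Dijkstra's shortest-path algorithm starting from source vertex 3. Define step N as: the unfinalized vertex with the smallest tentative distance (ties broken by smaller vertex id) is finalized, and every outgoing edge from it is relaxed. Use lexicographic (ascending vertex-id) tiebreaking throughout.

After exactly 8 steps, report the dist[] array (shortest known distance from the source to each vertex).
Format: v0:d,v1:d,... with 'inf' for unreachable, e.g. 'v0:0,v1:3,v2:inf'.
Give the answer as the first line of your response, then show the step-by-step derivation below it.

v0:44,v1:21,v2:45,v3:0,v4:16,v5:15,v6:33,v7:29

step 1: dist = v0:inf,v1:inf,v2:inf,v3:0,v4:inf,v5:15,v6:inf,v7:inf
step 2: dist = v0:inf,v1:21,v2:inf,v3:0,v4:16,v5:15,v6:inf,v7:inf
step 3: dist = v0:inf,v1:21,v2:inf,v3:0,v4:16,v5:15,v6:inf,v7:29
step 4: dist = v0:inf,v1:21,v2:inf,v3:0,v4:16,v5:15,v6:inf,v7:29
step 5: dist = v0:inf,v1:21,v2:inf,v3:0,v4:16,v5:15,v6:33,v7:29
step 6: dist = v0:44,v1:21,v2:inf,v3:0,v4:16,v5:15,v6:33,v7:29
step 7: dist = v0:44,v1:21,v2:45,v3:0,v4:16,v5:15,v6:33,v7:29
step 8: dist = v0:44,v1:21,v2:45,v3:0,v4:16,v5:15,v6:33,v7:29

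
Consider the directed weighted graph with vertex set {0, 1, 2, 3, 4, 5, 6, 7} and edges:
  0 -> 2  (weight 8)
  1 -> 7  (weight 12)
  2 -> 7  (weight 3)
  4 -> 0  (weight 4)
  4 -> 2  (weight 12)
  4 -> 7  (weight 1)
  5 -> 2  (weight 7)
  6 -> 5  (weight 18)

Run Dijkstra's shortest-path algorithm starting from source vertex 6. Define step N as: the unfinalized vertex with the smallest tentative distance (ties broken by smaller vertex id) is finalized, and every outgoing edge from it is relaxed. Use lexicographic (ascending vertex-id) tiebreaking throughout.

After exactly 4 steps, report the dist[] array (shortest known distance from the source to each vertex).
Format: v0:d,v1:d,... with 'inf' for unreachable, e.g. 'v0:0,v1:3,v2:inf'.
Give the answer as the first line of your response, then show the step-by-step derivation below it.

v0:inf,v1:inf,v2:25,v3:inf,v4:inf,v5:18,v6:0,v7:28

step 1: dist = v0:inf,v1:inf,v2:inf,v3:inf,v4:inf,v5:18,v6:0,v7:inf
step 2: dist = v0:inf,v1:inf,v2:25,v3:inf,v4:inf,v5:18,v6:0,v7:inf
step 3: dist = v0:inf,v1:inf,v2:25,v3:inf,v4:inf,v5:18,v6:0,v7:28
step 4: dist = v0:inf,v1:inf,v2:25,v3:inf,v4:inf,v5:18,v6:0,v7:28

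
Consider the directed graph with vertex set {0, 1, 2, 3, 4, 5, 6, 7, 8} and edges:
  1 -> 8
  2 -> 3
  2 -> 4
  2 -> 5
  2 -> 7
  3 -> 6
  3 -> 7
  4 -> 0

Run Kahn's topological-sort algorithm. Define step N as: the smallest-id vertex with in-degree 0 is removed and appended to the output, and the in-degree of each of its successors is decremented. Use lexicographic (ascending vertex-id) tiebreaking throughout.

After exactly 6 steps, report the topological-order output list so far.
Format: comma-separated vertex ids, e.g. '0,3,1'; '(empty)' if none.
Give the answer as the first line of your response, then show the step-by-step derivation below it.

1,2,3,4,0,5

step 1: output 1; order=[1]; indeg=(1,0,0,1,1,1,1,2,0)
step 2: output 2; order=[1,2]; indeg=(1,0,0,0,0,0,1,1,0)
step 3: output 3; order=[1,2,3]; indeg=(1,0,0,0,0,0,0,0,0)
step 4: output 4; order=[1,2,3,4]; indeg=(0,0,0,0,0,0,0,0,0)
step 5: output 0; order=[1,2,3,4,0]; indeg=(0,0,0,0,0,0,0,0,0)
step 6: output 5; order=[1,2,3,4,0,5]; indeg=(0,0,0,0,0,0,0,0,0)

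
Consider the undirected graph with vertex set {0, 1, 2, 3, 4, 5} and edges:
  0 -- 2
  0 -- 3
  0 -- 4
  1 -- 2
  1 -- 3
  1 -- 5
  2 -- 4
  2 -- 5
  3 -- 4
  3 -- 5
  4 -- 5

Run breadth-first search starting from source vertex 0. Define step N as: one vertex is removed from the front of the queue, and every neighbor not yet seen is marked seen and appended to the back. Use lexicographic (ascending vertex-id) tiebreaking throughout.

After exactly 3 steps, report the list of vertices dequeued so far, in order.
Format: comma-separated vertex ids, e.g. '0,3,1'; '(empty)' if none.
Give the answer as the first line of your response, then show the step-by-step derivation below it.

0,2,3

step 1: dequeue 0; queue=[2,3,4]; order=0
step 2: dequeue 2; queue=[3,4,1,5]; order=0,2
step 3: dequeue 3; queue=[4,1,5]; order=0,2,3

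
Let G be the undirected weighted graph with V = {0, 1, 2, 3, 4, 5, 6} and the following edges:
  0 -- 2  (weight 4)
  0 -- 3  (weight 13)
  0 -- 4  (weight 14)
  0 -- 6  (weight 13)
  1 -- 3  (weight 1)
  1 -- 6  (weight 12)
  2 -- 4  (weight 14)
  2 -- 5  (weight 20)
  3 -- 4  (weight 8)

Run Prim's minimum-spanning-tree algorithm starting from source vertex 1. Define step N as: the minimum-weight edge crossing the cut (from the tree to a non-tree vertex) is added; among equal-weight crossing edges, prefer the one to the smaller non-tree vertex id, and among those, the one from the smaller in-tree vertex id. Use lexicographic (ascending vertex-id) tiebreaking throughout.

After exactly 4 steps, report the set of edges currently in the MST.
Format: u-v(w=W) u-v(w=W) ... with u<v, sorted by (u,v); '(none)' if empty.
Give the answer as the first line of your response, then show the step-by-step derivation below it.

0-3(w=13) 1-3(w=1) 1-6(w=12) 3-4(w=8)

step 1: add edge 1-3 (w=1); MST = {1-3(w=1)}
step 2: add edge 3-4 (w=8); MST = {1-3(w=1) 3-4(w=8)}
step 3: add edge 1-6 (w=12); MST = {1-3(w=1) 1-6(w=12) 3-4(w=8)}
step 4: add edge 0-3 (w=13); MST = {0-3(w=13) 1-3(w=1) 1-6(w=12) 3-4(w=8)}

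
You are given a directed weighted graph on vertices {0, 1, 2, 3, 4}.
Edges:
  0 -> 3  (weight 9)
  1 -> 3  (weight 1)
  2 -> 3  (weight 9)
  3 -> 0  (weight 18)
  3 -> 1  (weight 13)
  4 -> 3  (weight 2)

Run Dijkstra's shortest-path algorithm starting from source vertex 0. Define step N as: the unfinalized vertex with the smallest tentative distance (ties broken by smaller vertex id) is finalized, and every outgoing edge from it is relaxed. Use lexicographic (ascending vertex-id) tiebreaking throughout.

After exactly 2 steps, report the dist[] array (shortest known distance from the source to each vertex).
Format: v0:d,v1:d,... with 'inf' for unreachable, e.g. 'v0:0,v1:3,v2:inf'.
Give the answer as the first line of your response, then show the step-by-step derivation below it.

v0:0,v1:22,v2:inf,v3:9,v4:inf

step 1: dist = v0:0,v1:inf,v2:inf,v3:9,v4:inf
step 2: dist = v0:0,v1:22,v2:inf,v3:9,v4:inf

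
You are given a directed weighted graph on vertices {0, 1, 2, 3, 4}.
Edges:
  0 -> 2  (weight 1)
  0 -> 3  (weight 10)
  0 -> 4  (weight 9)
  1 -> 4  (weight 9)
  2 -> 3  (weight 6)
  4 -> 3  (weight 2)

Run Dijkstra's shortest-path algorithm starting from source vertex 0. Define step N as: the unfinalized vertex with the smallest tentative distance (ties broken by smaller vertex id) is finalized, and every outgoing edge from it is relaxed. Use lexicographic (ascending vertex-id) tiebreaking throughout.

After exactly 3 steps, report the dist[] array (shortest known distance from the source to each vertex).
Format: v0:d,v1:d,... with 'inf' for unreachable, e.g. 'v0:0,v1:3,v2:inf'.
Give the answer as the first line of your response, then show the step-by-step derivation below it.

v0:0,v1:inf,v2:1,v3:7,v4:9

step 1: dist = v0:0,v1:inf,v2:1,v3:10,v4:9
step 2: dist = v0:0,v1:inf,v2:1,v3:7,v4:9
step 3: dist = v0:0,v1:inf,v2:1,v3:7,v4:9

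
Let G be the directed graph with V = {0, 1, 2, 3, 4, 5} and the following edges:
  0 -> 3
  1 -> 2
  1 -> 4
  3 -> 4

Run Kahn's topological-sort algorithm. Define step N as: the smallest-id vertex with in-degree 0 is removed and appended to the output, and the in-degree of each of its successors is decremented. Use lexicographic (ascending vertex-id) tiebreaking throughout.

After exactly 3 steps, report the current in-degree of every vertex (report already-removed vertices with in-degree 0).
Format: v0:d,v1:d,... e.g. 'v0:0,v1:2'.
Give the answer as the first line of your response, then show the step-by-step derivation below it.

v0:0,v1:0,v2:0,v3:0,v4:1,v5:0

step 1: output 0; order=[0]; indeg=(0,0,1,0,2,0)
step 2: output 1; order=[0,1]; indeg=(0,0,0,0,1,0)
step 3: output 2; order=[0,1,2]; indeg=(0,0,0,0,1,0)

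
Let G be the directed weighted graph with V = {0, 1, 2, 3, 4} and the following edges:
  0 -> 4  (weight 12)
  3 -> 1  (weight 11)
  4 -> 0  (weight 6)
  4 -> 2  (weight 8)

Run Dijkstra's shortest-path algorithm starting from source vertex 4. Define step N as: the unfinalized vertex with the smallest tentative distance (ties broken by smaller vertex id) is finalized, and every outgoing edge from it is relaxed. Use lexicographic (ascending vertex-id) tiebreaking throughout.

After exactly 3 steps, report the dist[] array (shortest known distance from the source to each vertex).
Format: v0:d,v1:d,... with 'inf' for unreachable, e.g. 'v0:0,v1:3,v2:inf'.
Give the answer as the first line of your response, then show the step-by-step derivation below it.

v0:6,v1:inf,v2:8,v3:inf,v4:0

step 1: dist = v0:6,v1:inf,v2:8,v3:inf,v4:0
step 2: dist = v0:6,v1:inf,v2:8,v3:inf,v4:0
step 3: dist = v0:6,v1:inf,v2:8,v3:inf,v4:0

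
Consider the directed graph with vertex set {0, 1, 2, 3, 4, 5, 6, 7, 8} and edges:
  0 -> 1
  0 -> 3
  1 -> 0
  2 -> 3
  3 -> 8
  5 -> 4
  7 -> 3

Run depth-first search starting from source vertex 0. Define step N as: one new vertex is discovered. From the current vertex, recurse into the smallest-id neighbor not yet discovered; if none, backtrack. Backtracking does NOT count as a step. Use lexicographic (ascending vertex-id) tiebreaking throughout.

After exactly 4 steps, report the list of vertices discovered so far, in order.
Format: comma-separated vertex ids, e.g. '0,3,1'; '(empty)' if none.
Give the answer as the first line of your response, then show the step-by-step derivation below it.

0,1,3,8

step 1: discover 0; path=0; order=0
step 2: discover 1; path=0>1; order=0,1
step 3: discover 3; path=0>3; order=0,1,3
step 4: discover 8; path=0>3>8; order=0,1,3,8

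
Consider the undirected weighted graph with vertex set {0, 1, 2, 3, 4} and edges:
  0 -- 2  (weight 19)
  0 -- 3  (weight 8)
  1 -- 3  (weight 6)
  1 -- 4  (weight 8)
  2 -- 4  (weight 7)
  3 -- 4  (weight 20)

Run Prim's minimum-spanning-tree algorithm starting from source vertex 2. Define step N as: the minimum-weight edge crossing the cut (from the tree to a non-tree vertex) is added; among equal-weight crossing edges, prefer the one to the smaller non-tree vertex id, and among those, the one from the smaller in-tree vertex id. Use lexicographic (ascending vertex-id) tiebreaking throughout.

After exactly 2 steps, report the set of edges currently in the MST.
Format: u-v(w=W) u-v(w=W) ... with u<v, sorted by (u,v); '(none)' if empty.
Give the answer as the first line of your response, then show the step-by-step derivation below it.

1-4(w=8) 2-4(w=7)

step 1: add edge 2-4 (w=7); MST = {2-4(w=7)}
step 2: add edge 1-4 (w=8); MST = {1-4(w=8) 2-4(w=7)}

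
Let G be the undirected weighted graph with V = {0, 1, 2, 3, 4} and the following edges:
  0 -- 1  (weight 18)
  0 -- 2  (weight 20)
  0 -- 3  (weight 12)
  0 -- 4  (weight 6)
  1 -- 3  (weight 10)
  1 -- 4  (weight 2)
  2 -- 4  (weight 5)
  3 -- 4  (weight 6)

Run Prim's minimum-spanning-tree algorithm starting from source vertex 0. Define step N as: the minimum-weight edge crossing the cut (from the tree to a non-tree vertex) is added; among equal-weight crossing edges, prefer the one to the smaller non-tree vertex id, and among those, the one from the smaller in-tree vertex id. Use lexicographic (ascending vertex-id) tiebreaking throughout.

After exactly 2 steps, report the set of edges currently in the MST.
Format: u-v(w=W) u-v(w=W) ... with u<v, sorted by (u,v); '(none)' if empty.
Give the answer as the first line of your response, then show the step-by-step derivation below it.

0-4(w=6) 1-4(w=2)

step 1: add edge 0-4 (w=6); MST = {0-4(w=6)}
step 2: add edge 1-4 (w=2); MST = {0-4(w=6) 1-4(w=2)}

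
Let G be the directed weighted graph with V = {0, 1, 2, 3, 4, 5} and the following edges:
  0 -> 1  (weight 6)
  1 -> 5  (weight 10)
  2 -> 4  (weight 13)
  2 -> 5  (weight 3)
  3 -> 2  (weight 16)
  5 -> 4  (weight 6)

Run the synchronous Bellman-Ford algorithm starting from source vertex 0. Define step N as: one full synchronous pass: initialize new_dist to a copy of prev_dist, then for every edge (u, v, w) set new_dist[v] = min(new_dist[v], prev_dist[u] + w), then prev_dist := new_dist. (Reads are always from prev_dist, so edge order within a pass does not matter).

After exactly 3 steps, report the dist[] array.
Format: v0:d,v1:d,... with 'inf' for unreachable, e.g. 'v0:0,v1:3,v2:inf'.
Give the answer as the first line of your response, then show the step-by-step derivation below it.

v0:0,v1:6,v2:inf,v3:inf,v4:22,v5:16

step 1: dist = v0:0,v1:6,v2:inf,v3:inf,v4:inf,v5:inf
step 2: dist = v0:0,v1:6,v2:inf,v3:inf,v4:inf,v5:16
step 3: dist = v0:0,v1:6,v2:inf,v3:inf,v4:22,v5:16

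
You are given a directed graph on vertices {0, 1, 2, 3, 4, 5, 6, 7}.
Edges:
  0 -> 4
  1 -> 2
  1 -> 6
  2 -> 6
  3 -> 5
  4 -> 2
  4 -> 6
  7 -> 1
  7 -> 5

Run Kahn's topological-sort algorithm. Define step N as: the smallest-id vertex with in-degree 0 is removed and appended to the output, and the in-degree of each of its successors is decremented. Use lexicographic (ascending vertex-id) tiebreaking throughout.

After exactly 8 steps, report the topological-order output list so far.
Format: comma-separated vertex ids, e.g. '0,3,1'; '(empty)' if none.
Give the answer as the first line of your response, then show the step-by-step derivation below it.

0,3,4,7,1,2,5,6

step 1: output 0; order=[0]; indeg=(0,1,2,0,0,2,3,0)
step 2: output 3; order=[0,3]; indeg=(0,1,2,0,0,1,3,0)
step 3: output 4; order=[0,3,4]; indeg=(0,1,1,0,0,1,2,0)
step 4: output 7; order=[0,3,4,7]; indeg=(0,0,1,0,0,0,2,0)
step 5: output 1; order=[0,3,4,7,1]; indeg=(0,0,0,0,0,0,1,0)
step 6: output 2; order=[0,3,4,7,1,2]; indeg=(0,0,0,0,0,0,0,0)
step 7: output 5; order=[0,3,4,7,1,2,5]; indeg=(0,0,0,0,0,0,0,0)
step 8: output 6; order=[0,3,4,7,1,2,5,6]; indeg=(0,0,0,0,0,0,0,0)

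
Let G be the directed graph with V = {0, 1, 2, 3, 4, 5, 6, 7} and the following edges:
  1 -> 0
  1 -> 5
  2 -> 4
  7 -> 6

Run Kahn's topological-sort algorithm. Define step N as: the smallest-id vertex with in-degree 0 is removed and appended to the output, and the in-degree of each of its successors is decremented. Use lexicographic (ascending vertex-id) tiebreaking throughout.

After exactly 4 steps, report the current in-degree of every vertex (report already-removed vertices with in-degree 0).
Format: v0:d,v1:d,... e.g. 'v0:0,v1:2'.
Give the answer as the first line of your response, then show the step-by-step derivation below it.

v0:0,v1:0,v2:0,v3:0,v4:0,v5:0,v6:1,v7:0

step 1: output 1; order=[1]; indeg=(0,0,0,0,1,0,1,0)
step 2: output 0; order=[1,0]; indeg=(0,0,0,0,1,0,1,0)
step 3: output 2; order=[1,0,2]; indeg=(0,0,0,0,0,0,1,0)
step 4: output 3; order=[1,0,2,3]; indeg=(0,0,0,0,0,0,1,0)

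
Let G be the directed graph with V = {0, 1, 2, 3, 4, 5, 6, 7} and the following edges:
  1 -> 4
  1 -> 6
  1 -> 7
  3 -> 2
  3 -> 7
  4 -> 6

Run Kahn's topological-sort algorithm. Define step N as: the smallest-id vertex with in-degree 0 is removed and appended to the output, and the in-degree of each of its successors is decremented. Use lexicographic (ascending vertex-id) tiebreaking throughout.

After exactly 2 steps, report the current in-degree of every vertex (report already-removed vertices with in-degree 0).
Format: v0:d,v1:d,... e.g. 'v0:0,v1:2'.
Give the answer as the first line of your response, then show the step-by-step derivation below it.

v0:0,v1:0,v2:1,v3:0,v4:0,v5:0,v6:1,v7:1

step 1: output 0; order=[0]; indeg=(0,0,1,0,1,0,2,2)
step 2: output 1; order=[0,1]; indeg=(0,0,1,0,0,0,1,1)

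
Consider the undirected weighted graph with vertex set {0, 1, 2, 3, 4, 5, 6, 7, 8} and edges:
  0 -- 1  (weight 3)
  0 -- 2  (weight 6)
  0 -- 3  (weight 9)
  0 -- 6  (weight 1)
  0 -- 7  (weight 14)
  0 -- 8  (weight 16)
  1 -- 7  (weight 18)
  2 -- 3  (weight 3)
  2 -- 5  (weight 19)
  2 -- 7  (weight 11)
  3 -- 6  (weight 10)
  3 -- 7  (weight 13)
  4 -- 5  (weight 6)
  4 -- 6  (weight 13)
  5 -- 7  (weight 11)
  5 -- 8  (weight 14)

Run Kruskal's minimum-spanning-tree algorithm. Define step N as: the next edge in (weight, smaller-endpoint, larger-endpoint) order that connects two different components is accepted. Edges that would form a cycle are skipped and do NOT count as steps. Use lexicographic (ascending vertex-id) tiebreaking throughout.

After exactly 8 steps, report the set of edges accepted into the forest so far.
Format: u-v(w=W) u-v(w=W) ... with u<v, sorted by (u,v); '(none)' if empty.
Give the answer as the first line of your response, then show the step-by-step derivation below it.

0-1(w=3) 0-2(w=6) 0-6(w=1) 2-3(w=3) 2-7(w=11) 4-5(w=6) 5-7(w=11) 5-8(w=14)

step 1: add edge 0-6 (w=1); MST = {0-6(w=1)}
step 2: add edge 0-1 (w=3); MST = {0-1(w=3) 0-6(w=1)}
step 3: add edge 2-3 (w=3); MST = {0-1(w=3) 0-6(w=1) 2-3(w=3)}
step 4: add edge 0-2 (w=6); MST = {0-1(w=3) 0-2(w=6) 0-6(w=1) 2-3(w=3)}
step 5: add edge 4-5 (w=6); MST = {0-1(w=3) 0-2(w=6) 0-6(w=1) 2-3(w=3) 4-5(w=6)}
step 6: add edge 2-7 (w=11); MST = {0-1(w=3) 0-2(w=6) 0-6(w=1) 2-3(w=3) 2-7(w=11) 4-5(w=6)}
step 7: add edge 5-7 (w=11); MST = {0-1(w=3) 0-2(w=6) 0-6(w=1) 2-3(w=3) 2-7(w=11) 4-5(w=6) 5-7(w=11)}
step 8: add edge 5-8 (w=14); MST = {0-1(w=3) 0-2(w=6) 0-6(w=1) 2-3(w=3) 2-7(w=11) 4-5(w=6) 5-7(w=11) 5-8(w=14)}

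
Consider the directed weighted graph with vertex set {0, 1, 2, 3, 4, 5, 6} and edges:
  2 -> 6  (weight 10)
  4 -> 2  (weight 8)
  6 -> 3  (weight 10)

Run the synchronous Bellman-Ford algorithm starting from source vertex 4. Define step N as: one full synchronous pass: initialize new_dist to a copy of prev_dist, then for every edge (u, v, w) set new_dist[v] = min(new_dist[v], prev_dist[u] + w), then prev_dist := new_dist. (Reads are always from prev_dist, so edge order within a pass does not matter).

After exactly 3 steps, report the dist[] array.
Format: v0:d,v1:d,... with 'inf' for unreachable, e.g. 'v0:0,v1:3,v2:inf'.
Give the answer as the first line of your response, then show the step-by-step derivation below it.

v0:inf,v1:inf,v2:8,v3:28,v4:0,v5:inf,v6:18

step 1: dist = v0:inf,v1:inf,v2:8,v3:inf,v4:0,v5:inf,v6:inf
step 2: dist = v0:inf,v1:inf,v2:8,v3:inf,v4:0,v5:inf,v6:18
step 3: dist = v0:inf,v1:inf,v2:8,v3:28,v4:0,v5:inf,v6:18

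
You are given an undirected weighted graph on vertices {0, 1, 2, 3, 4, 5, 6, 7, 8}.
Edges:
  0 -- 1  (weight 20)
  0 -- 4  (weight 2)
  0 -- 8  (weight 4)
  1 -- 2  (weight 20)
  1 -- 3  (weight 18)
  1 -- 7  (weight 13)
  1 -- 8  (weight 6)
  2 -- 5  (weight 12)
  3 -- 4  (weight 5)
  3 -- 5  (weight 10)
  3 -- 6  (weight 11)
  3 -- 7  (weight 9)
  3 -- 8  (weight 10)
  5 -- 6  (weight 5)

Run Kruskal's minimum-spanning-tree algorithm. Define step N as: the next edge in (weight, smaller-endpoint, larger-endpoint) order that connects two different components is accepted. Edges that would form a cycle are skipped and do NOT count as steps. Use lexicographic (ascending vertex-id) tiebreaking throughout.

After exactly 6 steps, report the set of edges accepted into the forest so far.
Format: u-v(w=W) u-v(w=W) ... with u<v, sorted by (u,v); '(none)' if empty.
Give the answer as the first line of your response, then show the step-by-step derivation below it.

0-4(w=2) 0-8(w=4) 1-8(w=6) 3-4(w=5) 3-7(w=9) 5-6(w=5)

step 1: add edge 0-4 (w=2); MST = {0-4(w=2)}
step 2: add edge 0-8 (w=4); MST = {0-4(w=2) 0-8(w=4)}
step 3: add edge 3-4 (w=5); MST = {0-4(w=2) 0-8(w=4) 3-4(w=5)}
step 4: add edge 5-6 (w=5); MST = {0-4(w=2) 0-8(w=4) 3-4(w=5) 5-6(w=5)}
step 5: add edge 1-8 (w=6); MST = {0-4(w=2) 0-8(w=4) 1-8(w=6) 3-4(w=5) 5-6(w=5)}
step 6: add edge 3-7 (w=9); MST = {0-4(w=2) 0-8(w=4) 1-8(w=6) 3-4(w=5) 3-7(w=9) 5-6(w=5)}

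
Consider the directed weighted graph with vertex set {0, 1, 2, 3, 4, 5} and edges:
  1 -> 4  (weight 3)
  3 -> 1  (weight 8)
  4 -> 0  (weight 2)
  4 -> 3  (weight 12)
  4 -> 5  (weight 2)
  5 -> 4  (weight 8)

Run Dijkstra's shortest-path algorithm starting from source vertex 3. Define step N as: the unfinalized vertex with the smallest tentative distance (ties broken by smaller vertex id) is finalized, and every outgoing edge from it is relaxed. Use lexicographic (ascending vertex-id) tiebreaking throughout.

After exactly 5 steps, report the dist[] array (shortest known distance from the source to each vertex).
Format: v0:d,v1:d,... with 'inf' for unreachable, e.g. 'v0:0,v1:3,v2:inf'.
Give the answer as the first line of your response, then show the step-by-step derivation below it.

v0:13,v1:8,v2:inf,v3:0,v4:11,v5:13

step 1: dist = v0:inf,v1:8,v2:inf,v3:0,v4:inf,v5:inf
step 2: dist = v0:inf,v1:8,v2:inf,v3:0,v4:11,v5:inf
step 3: dist = v0:13,v1:8,v2:inf,v3:0,v4:11,v5:13
step 4: dist = v0:13,v1:8,v2:inf,v3:0,v4:11,v5:13
step 5: dist = v0:13,v1:8,v2:inf,v3:0,v4:11,v5:13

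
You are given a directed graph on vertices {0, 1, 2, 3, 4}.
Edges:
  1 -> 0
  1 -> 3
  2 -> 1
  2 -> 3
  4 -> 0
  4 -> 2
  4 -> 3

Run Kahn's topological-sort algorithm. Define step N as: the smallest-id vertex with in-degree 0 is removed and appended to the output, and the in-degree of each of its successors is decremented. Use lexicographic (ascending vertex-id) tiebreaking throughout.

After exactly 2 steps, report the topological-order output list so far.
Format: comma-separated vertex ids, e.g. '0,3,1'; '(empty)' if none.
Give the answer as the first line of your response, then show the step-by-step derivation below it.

4,2

step 1: output 4; order=[4]; indeg=(1,1,0,2,0)
step 2: output 2; order=[4,2]; indeg=(1,0,0,1,0)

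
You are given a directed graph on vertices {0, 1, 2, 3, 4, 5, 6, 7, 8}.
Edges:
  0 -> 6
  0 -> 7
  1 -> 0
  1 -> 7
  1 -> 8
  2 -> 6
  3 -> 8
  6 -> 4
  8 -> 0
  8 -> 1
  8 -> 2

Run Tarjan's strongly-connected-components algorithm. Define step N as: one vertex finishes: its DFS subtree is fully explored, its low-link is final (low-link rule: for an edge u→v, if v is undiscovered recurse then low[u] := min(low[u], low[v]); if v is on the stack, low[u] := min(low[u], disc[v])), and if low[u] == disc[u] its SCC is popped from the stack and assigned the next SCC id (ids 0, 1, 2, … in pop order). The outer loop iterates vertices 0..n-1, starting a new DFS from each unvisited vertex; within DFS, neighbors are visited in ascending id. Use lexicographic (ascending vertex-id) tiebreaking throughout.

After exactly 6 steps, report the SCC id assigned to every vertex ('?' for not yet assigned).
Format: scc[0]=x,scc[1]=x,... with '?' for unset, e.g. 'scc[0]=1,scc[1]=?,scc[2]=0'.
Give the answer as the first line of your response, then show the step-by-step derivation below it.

scc[0]=3,scc[1]=?,scc[2]=4,scc[3]=?,scc[4]=0,scc[5]=?,scc[6]=1,scc[7]=2,scc[8]=?

step 1: low=(low[0]=0,low[1]=?,low[2]=?,low[3]=?,low[4]=2,low[5]=?,low[6]=1,low[7]=?,low[8]=?); scc=(scc[0]=?,scc[1]=?,scc[2]=?,scc[3]=?,scc[4]=0,scc[5]=?,scc[6]=?,scc[7]=?,scc[8]=?)
step 2: low=(low[0]=0,low[1]=?,low[2]=?,low[3]=?,low[4]=2,low[5]=?,low[6]=1,low[7]=?,low[8]=?); scc=(scc[0]=?,scc[1]=?,scc[2]=?,scc[3]=?,scc[4]=0,scc[5]=?,scc[6]=1,scc[7]=?,scc[8]=?)
step 3: low=(low[0]=0,low[1]=?,low[2]=?,low[3]=?,low[4]=2,low[5]=?,low[6]=1,low[7]=3,low[8]=?); scc=(scc[0]=?,scc[1]=?,scc[2]=?,scc[3]=?,scc[4]=0,scc[5]=?,scc[6]=1,scc[7]=2,scc[8]=?)
step 4: low=(low[0]=0,low[1]=?,low[2]=?,low[3]=?,low[4]=2,low[5]=?,low[6]=1,low[7]=3,low[8]=?); scc=(scc[0]=3,scc[1]=?,scc[2]=?,scc[3]=?,scc[4]=0,scc[5]=?,scc[6]=1,scc[7]=2,scc[8]=?)
step 5: low=(low[0]=0,low[1]=4,low[2]=6,low[3]=?,low[4]=2,low[5]=?,low[6]=1,low[7]=3,low[8]=4); scc=(scc[0]=3,scc[1]=?,scc[2]=4,scc[3]=?,scc[4]=0,scc[5]=?,scc[6]=1,scc[7]=2,scc[8]=?)
step 6: low=(low[0]=0,low[1]=4,low[2]=6,low[3]=?,low[4]=2,low[5]=?,low[6]=1,low[7]=3,low[8]=4); scc=(scc[0]=3,scc[1]=?,scc[2]=4,scc[3]=?,scc[4]=0,scc[5]=?,scc[6]=1,scc[7]=2,scc[8]=?)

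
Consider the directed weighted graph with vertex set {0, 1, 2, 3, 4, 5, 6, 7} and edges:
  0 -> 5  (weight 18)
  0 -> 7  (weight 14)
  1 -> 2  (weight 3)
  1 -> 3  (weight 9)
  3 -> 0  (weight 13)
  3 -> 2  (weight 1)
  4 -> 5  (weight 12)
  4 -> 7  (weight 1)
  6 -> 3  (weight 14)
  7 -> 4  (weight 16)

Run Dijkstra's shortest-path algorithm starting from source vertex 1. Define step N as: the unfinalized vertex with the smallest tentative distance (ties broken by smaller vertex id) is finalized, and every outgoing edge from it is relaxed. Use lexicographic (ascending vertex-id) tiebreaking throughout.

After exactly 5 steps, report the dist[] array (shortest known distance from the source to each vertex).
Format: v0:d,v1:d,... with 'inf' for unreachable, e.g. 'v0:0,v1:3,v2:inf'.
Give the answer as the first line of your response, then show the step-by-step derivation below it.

v0:22,v1:0,v2:3,v3:9,v4:52,v5:40,v6:inf,v7:36

step 1: dist = v0:inf,v1:0,v2:3,v3:9,v4:inf,v5:inf,v6:inf,v7:inf
step 2: dist = v0:inf,v1:0,v2:3,v3:9,v4:inf,v5:inf,v6:inf,v7:inf
step 3: dist = v0:22,v1:0,v2:3,v3:9,v4:inf,v5:inf,v6:inf,v7:inf
step 4: dist = v0:22,v1:0,v2:3,v3:9,v4:inf,v5:40,v6:inf,v7:36
step 5: dist = v0:22,v1:0,v2:3,v3:9,v4:52,v5:40,v6:inf,v7:36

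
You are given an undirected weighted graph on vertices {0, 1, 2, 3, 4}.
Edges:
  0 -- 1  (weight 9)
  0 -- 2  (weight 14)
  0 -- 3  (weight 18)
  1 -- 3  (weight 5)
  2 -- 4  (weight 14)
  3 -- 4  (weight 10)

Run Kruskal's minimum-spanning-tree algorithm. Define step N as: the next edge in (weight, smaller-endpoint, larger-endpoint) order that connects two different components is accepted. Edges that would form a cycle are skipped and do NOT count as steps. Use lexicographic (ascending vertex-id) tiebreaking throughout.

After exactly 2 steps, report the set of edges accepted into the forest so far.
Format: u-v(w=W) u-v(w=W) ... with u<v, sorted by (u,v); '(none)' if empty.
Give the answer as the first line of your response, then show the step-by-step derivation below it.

0-1(w=9) 1-3(w=5)

step 1: add edge 1-3 (w=5); MST = {1-3(w=5)}
step 2: add edge 0-1 (w=9); MST = {0-1(w=9) 1-3(w=5)}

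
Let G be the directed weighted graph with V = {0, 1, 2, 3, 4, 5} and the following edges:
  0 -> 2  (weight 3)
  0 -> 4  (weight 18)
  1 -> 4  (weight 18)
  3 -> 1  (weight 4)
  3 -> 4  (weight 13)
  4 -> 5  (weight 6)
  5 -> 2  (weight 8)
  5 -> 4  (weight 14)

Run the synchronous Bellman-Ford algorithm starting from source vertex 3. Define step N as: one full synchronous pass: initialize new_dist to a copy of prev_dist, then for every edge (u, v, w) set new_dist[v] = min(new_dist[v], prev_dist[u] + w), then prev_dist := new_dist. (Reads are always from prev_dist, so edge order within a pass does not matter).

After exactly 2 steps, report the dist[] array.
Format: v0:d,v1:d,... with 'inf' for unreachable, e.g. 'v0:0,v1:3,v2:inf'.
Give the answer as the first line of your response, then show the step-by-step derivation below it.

v0:inf,v1:4,v2:inf,v3:0,v4:13,v5:19

step 1: dist = v0:inf,v1:4,v2:inf,v3:0,v4:13,v5:inf
step 2: dist = v0:inf,v1:4,v2:inf,v3:0,v4:13,v5:19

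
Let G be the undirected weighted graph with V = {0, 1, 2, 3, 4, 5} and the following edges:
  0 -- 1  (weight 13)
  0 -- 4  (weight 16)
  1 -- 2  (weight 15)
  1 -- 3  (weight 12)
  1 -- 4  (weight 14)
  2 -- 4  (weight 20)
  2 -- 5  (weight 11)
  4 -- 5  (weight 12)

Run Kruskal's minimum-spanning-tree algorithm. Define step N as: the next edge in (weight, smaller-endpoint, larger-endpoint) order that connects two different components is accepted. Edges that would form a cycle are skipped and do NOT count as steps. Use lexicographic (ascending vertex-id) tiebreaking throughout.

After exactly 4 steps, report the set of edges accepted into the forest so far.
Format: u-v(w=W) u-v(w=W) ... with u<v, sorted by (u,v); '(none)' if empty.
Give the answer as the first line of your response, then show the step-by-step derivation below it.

0-1(w=13) 1-3(w=12) 2-5(w=11) 4-5(w=12)

step 1: add edge 2-5 (w=11); MST = {2-5(w=11)}
step 2: add edge 1-3 (w=12); MST = {1-3(w=12) 2-5(w=11)}
step 3: add edge 4-5 (w=12); MST = {1-3(w=12) 2-5(w=11) 4-5(w=12)}
step 4: add edge 0-1 (w=13); MST = {0-1(w=13) 1-3(w=12) 2-5(w=11) 4-5(w=12)}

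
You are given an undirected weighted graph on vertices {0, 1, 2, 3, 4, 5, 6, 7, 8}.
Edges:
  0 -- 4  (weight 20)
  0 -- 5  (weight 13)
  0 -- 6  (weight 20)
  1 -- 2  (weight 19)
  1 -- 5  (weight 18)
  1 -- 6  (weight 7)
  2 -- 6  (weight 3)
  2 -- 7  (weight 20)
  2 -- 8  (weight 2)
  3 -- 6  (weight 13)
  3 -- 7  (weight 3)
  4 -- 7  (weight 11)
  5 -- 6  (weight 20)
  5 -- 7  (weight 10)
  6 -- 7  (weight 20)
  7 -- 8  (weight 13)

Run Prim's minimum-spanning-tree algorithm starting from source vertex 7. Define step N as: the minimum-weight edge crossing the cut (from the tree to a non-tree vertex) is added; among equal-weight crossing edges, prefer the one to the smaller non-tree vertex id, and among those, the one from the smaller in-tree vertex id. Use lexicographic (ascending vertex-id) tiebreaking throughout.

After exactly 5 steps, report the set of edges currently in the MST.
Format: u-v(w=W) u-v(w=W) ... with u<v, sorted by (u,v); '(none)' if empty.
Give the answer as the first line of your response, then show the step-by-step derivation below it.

0-5(w=13) 3-6(w=13) 3-7(w=3) 4-7(w=11) 5-7(w=10)

step 1: add edge 3-7 (w=3); MST = {3-7(w=3)}
step 2: add edge 5-7 (w=10); MST = {3-7(w=3) 5-7(w=10)}
step 3: add edge 4-7 (w=11); MST = {3-7(w=3) 4-7(w=11) 5-7(w=10)}
step 4: add edge 0-5 (w=13); MST = {0-5(w=13) 3-7(w=3) 4-7(w=11) 5-7(w=10)}
step 5: add edge 3-6 (w=13); MST = {0-5(w=13) 3-6(w=13) 3-7(w=3) 4-7(w=11) 5-7(w=10)}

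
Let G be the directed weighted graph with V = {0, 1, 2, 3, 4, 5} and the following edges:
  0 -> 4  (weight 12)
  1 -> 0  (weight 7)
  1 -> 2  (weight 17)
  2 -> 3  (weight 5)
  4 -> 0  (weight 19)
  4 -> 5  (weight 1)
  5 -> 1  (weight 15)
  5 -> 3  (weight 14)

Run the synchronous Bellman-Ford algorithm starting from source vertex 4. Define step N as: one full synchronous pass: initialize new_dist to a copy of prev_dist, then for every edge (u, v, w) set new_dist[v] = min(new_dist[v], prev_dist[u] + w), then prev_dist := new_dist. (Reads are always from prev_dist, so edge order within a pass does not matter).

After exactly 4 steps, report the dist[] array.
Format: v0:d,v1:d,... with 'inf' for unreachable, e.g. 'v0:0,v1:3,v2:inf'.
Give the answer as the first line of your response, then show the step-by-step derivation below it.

v0:19,v1:16,v2:33,v3:15,v4:0,v5:1

step 1: dist = v0:19,v1:inf,v2:inf,v3:inf,v4:0,v5:1
step 2: dist = v0:19,v1:16,v2:inf,v3:15,v4:0,v5:1
step 3: dist = v0:19,v1:16,v2:33,v3:15,v4:0,v5:1
step 4: dist = v0:19,v1:16,v2:33,v3:15,v4:0,v5:1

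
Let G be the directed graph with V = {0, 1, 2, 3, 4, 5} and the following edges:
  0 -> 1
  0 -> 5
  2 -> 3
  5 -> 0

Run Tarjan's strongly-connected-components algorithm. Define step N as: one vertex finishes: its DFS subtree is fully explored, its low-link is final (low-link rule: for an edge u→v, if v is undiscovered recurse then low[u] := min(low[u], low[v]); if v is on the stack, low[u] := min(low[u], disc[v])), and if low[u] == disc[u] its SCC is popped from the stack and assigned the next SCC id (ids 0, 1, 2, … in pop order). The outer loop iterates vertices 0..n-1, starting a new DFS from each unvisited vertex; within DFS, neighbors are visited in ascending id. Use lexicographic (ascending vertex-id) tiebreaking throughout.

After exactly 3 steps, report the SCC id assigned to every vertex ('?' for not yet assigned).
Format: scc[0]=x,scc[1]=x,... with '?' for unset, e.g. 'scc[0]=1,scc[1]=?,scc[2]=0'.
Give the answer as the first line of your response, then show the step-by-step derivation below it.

scc[0]=1,scc[1]=0,scc[2]=?,scc[3]=?,scc[4]=?,scc[5]=1

step 1: low=(low[0]=0,low[1]=1,low[2]=?,low[3]=?,low[4]=?,low[5]=?); scc=(scc[0]=?,scc[1]=0,scc[2]=?,scc[3]=?,scc[4]=?,scc[5]=?)
step 2: low=(low[0]=0,low[1]=1,low[2]=?,low[3]=?,low[4]=?,low[5]=0); scc=(scc[0]=?,scc[1]=0,scc[2]=?,scc[3]=?,scc[4]=?,scc[5]=?)
step 3: low=(low[0]=0,low[1]=1,low[2]=?,low[3]=?,low[4]=?,low[5]=0); scc=(scc[0]=1,scc[1]=0,scc[2]=?,scc[3]=?,scc[4]=?,scc[5]=1)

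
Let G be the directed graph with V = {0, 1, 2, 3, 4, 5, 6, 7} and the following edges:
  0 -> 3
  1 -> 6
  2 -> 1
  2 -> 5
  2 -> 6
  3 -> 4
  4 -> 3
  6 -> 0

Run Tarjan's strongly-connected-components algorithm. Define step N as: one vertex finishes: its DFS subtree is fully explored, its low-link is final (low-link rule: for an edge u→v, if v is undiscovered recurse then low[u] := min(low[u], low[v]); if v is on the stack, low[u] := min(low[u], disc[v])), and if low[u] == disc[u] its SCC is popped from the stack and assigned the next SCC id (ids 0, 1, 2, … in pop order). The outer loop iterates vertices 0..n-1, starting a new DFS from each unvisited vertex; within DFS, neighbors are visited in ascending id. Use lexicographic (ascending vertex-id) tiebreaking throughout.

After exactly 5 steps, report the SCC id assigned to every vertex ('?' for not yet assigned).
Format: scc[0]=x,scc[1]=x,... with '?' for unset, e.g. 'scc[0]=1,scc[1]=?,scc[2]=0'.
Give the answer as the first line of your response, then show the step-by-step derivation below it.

scc[0]=1,scc[1]=3,scc[2]=?,scc[3]=0,scc[4]=0,scc[5]=?,scc[6]=2,scc[7]=?

step 1: low=(low[0]=0,low[1]=?,low[2]=?,low[3]=1,low[4]=1,low[5]=?,low[6]=?,low[7]=?); scc=(scc[0]=?,scc[1]=?,scc[2]=?,scc[3]=?,scc[4]=?,scc[5]=?,scc[6]=?,scc[7]=?)
step 2: low=(low[0]=0,low[1]=?,low[2]=?,low[3]=1,low[4]=1,low[5]=?,low[6]=?,low[7]=?); scc=(scc[0]=?,scc[1]=?,scc[2]=?,scc[3]=0,scc[4]=0,scc[5]=?,scc[6]=?,scc[7]=?)
step 3: low=(low[0]=0,low[1]=?,low[2]=?,low[3]=1,low[4]=1,low[5]=?,low[6]=?,low[7]=?); scc=(scc[0]=1,scc[1]=?,scc[2]=?,scc[3]=0,scc[4]=0,scc[5]=?,scc[6]=?,scc[7]=?)
step 4: low=(low[0]=0,low[1]=3,low[2]=?,low[3]=1,low[4]=1,low[5]=?,low[6]=4,low[7]=?); scc=(scc[0]=1,scc[1]=?,scc[2]=?,scc[3]=0,scc[4]=0,scc[5]=?,scc[6]=2,scc[7]=?)
step 5: low=(low[0]=0,low[1]=3,low[2]=?,low[3]=1,low[4]=1,low[5]=?,low[6]=4,low[7]=?); scc=(scc[0]=1,scc[1]=3,scc[2]=?,scc[3]=0,scc[4]=0,scc[5]=?,scc[6]=2,scc[7]=?)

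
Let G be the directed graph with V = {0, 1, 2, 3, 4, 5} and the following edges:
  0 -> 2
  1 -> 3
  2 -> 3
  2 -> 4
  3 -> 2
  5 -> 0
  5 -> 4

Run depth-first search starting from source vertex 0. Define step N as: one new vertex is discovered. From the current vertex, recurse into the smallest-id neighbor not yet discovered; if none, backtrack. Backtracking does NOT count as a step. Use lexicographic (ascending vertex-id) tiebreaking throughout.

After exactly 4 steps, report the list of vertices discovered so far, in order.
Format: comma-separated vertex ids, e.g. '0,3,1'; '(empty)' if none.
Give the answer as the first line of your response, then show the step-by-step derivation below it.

0,2,3,4

step 1: discover 0; path=0; order=0
step 2: discover 2; path=0>2; order=0,2
step 3: discover 3; path=0>2>3; order=0,2,3
step 4: discover 4; path=0>2>4; order=0,2,3,4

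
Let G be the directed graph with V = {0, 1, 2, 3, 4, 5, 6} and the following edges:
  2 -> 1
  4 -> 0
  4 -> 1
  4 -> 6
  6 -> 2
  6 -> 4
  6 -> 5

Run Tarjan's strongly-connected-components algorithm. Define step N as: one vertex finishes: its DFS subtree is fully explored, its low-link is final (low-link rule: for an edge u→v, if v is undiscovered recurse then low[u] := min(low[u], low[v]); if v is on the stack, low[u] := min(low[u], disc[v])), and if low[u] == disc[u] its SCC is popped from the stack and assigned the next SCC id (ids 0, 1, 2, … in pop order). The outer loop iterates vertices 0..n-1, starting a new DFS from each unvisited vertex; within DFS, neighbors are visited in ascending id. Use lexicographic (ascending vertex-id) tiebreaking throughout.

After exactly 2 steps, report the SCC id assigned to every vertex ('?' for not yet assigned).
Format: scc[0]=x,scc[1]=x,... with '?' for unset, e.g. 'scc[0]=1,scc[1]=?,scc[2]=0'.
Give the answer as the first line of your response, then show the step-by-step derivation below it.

scc[0]=0,scc[1]=1,scc[2]=?,scc[3]=?,scc[4]=?,scc[5]=?,scc[6]=?

step 1: low=(low[0]=0,low[1]=?,low[2]=?,low[3]=?,low[4]=?,low[5]=?,low[6]=?); scc=(scc[0]=0,scc[1]=?,scc[2]=?,scc[3]=?,scc[4]=?,scc[5]=?,scc[6]=?)
step 2: low=(low[0]=0,low[1]=1,low[2]=?,low[3]=?,low[4]=?,low[5]=?,low[6]=?); scc=(scc[0]=0,scc[1]=1,scc[2]=?,scc[3]=?,scc[4]=?,scc[5]=?,scc[6]=?)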